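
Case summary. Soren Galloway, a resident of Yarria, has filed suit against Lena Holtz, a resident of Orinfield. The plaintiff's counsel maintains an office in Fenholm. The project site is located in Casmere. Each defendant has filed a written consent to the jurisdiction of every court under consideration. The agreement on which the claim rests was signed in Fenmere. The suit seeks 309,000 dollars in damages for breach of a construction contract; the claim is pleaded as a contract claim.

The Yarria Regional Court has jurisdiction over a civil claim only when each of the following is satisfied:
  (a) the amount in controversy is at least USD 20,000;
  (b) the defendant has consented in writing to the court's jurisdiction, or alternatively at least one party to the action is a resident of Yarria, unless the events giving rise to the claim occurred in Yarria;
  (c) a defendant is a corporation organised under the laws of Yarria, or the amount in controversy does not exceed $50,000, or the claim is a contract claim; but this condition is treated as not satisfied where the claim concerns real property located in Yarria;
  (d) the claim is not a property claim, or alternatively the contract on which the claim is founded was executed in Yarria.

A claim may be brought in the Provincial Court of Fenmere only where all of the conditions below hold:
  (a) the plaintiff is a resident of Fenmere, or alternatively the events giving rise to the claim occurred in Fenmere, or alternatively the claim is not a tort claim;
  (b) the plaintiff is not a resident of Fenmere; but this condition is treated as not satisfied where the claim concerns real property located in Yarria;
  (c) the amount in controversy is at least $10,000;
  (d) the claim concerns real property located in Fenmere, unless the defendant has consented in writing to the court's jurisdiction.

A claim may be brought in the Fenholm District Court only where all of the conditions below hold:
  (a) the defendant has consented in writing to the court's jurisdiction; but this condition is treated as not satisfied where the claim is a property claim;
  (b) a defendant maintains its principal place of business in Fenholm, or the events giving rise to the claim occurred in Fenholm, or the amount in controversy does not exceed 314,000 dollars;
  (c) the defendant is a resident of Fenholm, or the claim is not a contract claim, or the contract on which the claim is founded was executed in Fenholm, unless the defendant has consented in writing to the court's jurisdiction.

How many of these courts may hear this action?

The Yarria Regional Court:
  (a) The amount in controversy is $309,000, which meets the $20,000 floor. Condition met.
  (b) Every defendant has filed written consent, so this disjunct is met. Condition met.
  (c) The claim is a contract claim, so one alternative holds. The exception is not triggered, since the claim does not concern real property. Condition met.
  (d) The claim is a contract claim, not a property claim, which satisfies one of the alternatives. Met.
  → The court has jurisdiction.
The Provincial Court of Fenmere:
  (a) The claim is a contract claim, not a tort claim — that alternative is enough. Satisfied.
  (b) The plaintiff resides in Yarria, which is not Fenmere. And the carve-out is inapplicable — the claim does not concern real property. Condition met.
  (c) The amount in controversy is $309,000, which meets the $10,000 floor. Met.
  (d) The claim does not concern real property. However, every defendant has filed written consent, so the 'unless' proviso supplies this condition. Met.
  → Every requirement is satisfied — jurisdiction.
The Fenholm District Court:
  (a) Every defendant has filed written consent. The exception is not triggered, since the claim is a contract claim, not a property claim. Met.
  (b) The amount in controversy is 309,000 dollars, within the USD 314,000 ceiling, so one alternative holds. Condition met.
  (c) The defendant resides in Orinfield, not Fenholm; the claim is a contract claim; the contract was executed in Fenmere, not Fenholm — no alternative holds. The proviso rescues it, though: every defendant has filed written consent. Satisfied.
  → Jurisdiction lies.
Courts with jurisdiction: the Yarria Regional Court, the Provincial Court of Fenmere, the Fenholm District Court — 3 in total.

3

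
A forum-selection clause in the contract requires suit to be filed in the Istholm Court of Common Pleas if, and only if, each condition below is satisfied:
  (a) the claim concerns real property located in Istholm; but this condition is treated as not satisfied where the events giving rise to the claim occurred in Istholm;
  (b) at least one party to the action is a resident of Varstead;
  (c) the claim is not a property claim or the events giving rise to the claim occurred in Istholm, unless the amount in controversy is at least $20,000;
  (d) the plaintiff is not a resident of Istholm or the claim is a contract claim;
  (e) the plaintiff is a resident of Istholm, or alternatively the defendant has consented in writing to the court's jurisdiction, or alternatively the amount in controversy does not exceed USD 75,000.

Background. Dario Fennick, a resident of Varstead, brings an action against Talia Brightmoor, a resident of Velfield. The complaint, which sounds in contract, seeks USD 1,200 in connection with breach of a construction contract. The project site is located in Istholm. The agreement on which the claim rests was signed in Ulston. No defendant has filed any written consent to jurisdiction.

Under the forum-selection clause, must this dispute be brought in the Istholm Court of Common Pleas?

No

The Istholm Court of Common Pleas:
  (a) The claim does not concern real property. Not satisfied.
  (b) Dario Fennick resides in Varstead. Met.
  (c) The claim is a contract claim, not a property claim, so one alternative holds. Satisfied.
  (d) The plaintiff resides in Varstead, which is not Istholm, so one alternative holds. Condition met.
  (e) The amount in controversy is 1,200 dollars, within the $75,000 ceiling — that alternative is enough. Satisfied.
  → The clause does not apply.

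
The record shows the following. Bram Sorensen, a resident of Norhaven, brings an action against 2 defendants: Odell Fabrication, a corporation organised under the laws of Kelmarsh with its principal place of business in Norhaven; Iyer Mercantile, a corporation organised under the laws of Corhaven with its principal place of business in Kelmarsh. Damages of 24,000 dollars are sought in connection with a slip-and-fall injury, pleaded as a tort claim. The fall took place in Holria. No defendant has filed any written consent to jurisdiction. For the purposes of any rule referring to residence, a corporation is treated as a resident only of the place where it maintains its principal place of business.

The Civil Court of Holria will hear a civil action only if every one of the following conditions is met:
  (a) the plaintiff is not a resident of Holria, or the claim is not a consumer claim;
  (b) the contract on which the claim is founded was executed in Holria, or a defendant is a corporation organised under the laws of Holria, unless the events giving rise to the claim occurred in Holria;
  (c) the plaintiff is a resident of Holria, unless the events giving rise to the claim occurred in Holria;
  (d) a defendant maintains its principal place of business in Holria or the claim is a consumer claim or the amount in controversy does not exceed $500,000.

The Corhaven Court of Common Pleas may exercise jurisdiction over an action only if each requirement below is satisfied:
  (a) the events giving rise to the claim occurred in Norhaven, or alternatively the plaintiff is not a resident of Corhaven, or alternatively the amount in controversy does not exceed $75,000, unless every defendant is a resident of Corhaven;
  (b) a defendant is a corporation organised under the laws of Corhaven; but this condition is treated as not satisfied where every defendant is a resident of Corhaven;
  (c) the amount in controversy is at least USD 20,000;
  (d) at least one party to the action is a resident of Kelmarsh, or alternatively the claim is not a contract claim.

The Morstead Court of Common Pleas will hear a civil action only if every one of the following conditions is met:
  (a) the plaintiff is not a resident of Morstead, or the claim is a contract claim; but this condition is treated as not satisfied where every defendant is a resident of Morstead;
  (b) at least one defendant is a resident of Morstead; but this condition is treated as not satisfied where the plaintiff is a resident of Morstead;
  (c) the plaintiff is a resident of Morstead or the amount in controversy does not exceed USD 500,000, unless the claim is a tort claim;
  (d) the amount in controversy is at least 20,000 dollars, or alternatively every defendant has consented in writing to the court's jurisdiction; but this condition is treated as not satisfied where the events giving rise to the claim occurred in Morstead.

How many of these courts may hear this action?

The Civil Court of Holria:
  (a) The plaintiff resides in Norhaven, which is not Holria, so one alternative holds. Met.
  (b) No contract (and hence no place of execution) is alleged; the corporate defendant(s) are organised in Corhaven, Kelmarsh, not Holria — none of the alternatives is met. But the operative events occurred in Holria, and the 'unless' clause therefore excuses the requirement. Satisfied.
  (c) The plaintiff resides in Norhaven, not Holria. However, the operative events occurred in Holria, so the 'unless' proviso supplies this condition. Met.
  (d) The amount in controversy is 24,000 dollars, within the 500,000 dollars ceiling — that alternative is enough. Satisfied.
  → All conditions met; jurisdiction exists.
The Corhaven Court of Common Pleas:
  (a) The plaintiff resides in Norhaven, which is not Corhaven — that alternative is enough. Satisfied.
  (b) Iyer Mercantile is organised under the laws of Corhaven. The carve-out does not apply: the defendants reside as follows — Odell Fabrication in Norhaven, Iyer Mercantile in Kelmarsh — not all in Corhaven. Met.
  (c) The amount in controversy is 24,000 dollars, which meets the 20,000 dollars floor. Met.
  (d) Iyer Mercantile resides in Kelmarsh, which satisfies one of the alternatives. Satisfied.
  → The court has jurisdiction.
The Morstead Court of Common Pleas:
  (a) The plaintiff resides in Norhaven, which is not Morstead, so one alternative holds. And the carve-out is inapplicable — the defendants reside as follows — Odell Fabrication in Norhaven, Iyer Mercantile in Kelmarsh — not all in Morstead. Condition met.
  (b) No defendant resides in Morstead (they reside in Norhaven, Kelmarsh). Not satisfied.
  (c) The amount in controversy is USD 24,000, within the USD 500,000 ceiling, so this disjunct is met. Condition met.
  (d) The amount in controversy is $24,000, which meets the $20,000 floor — that alternative is enough. And the carve-out is inapplicable — the operative events occurred in Holria, not Morstead. Met.
  → The court lacks jurisdiction.
Courts with jurisdiction: the Civil Court of Holria, the Corhaven Court of Common Pleas — 2 in total.

2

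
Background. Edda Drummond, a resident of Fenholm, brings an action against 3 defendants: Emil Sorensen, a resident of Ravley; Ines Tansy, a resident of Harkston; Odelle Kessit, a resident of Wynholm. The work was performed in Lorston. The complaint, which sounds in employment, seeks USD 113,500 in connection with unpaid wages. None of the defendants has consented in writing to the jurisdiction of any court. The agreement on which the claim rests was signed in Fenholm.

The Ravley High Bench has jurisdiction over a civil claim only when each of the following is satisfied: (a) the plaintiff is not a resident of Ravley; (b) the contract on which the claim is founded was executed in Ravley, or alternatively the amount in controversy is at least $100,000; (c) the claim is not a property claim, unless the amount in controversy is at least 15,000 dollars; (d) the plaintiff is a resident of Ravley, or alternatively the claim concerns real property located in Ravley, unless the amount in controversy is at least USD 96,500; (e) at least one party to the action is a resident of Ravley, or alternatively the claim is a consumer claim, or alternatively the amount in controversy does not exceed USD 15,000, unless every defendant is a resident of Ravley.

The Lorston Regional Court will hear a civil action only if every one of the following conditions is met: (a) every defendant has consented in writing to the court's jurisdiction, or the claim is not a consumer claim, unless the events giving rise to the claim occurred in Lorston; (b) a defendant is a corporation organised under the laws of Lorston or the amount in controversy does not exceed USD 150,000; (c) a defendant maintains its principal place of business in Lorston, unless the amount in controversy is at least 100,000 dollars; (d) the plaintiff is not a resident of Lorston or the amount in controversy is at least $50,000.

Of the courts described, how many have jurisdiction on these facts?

The Ravley High Bench:
  (a) The plaintiff resides in Fenholm, which is not Ravley. Met.
  (b) The amount in controversy is 113,500 dollars, which meets the $100,000 floor, so this disjunct is met. Condition met.
  (c) The claim is an employment claim, not a property claim. Satisfied.
  (d) The plaintiff resides in Fenholm, not Ravley; the claim does not concern real property — no alternative holds. The proviso rescues it, though: the amount in controversy is USD 113,500, which meets the $96,500 floor. Condition met.
  (e) Emil Sorensen resides in Ravley, so one alternative holds. Satisfied.
  → The court has jurisdiction.
The Lorston Regional Court:
  (a) The claim is an employment claim, not a consumer claim, which satisfies one of the alternatives. Condition met.
  (b) The amount in controversy is $113,500, within the USD 150,000 ceiling, so this disjunct is met. Condition met.
  (c) No defendant is a corporation. The proviso rescues it, though: the amount in controversy is USD 113,500, which meets the $100,000 floor. Met.
  (d) The plaintiff resides in Fenholm, which is not Lorston, which satisfies one of the alternatives. Satisfied.
  → All conditions met; jurisdiction exists.
Courts with jurisdiction: the Ravley High Bench, the Lorston Regional Court — 2 in total.

2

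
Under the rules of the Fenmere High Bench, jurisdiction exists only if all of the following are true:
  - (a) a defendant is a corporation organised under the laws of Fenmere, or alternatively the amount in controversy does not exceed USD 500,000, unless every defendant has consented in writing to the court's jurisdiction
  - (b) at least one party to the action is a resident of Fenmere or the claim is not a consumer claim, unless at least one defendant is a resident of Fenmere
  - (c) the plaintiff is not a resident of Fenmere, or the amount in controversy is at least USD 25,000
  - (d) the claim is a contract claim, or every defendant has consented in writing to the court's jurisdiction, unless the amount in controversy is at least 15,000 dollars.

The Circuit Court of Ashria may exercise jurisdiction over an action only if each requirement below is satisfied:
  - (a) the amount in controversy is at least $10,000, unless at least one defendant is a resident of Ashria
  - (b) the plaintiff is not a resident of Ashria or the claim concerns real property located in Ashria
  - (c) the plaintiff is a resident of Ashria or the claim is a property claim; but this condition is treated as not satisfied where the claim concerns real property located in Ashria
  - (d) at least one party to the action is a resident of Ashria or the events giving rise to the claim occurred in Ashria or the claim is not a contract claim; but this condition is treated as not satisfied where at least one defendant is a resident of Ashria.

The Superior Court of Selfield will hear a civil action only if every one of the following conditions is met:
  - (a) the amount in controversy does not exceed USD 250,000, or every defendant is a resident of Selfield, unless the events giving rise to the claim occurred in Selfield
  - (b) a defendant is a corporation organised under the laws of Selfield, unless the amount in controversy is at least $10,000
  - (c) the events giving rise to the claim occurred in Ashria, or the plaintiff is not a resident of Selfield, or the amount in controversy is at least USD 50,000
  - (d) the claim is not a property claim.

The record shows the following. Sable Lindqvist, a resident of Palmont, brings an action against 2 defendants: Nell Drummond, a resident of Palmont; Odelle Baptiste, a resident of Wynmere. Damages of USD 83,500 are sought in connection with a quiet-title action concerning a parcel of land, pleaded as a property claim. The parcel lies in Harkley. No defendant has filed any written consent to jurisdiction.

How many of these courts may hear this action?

The Fenmere High Bench:
  (a) The amount in controversy is $83,500, within the USD 500,000 ceiling, so this disjunct is met. Condition met.
  (b) The claim is a property claim, not a consumer claim, so one alternative holds. Satisfied.
  (c) The plaintiff resides in Palmont, which is not Fenmere, so one alternative holds. Met.
  (d) The claim is a property claim, not a contract claim; no such written consent has been filed — no alternative holds. But the amount in controversy is $83,500, which meets the USD 15,000 floor, and the 'unless' clause therefore excuses the requirement. Condition met.
  → Jurisdiction lies.
The Circuit Court of Ashria:
  (a) The amount in controversy is 83,500 dollars, which meets the USD 10,000 floor. Condition met.
  (b) The plaintiff resides in Palmont, which is not Ashria — that alternative is enough. Satisfied.
  (c) The claim is a property claim, so one alternative holds. The carve-out does not apply: the property lies in Harkley, not Ashria. Satisfied.
  (d) The claim is a property claim, not a contract claim, which satisfies one of the alternatives. And the carve-out is inapplicable — no defendant resides in Ashria (they reside in Palmont, Wynmere). Condition met.
  → All conditions met; jurisdiction exists.
The Superior Court of Selfield:
  (a) The amount in controversy is 83,500 dollars, within the USD 250,000 ceiling — that alternative is enough. Met.
  (b) No defendant is a corporation. But the amount in controversy is 83,500 dollars, which meets the $10,000 floor, and the 'unless' clause therefore excuses the requirement. Met.
  (c) The plaintiff resides in Palmont, which is not Selfield, which satisfies one of the alternatives. Condition met.
  (d) The claim is a property claim. Fails.
  → The court lacks jurisdiction.
Courts with jurisdiction: the Fenmere High Bench, the Circuit Court of Ashria — 2 in total.

2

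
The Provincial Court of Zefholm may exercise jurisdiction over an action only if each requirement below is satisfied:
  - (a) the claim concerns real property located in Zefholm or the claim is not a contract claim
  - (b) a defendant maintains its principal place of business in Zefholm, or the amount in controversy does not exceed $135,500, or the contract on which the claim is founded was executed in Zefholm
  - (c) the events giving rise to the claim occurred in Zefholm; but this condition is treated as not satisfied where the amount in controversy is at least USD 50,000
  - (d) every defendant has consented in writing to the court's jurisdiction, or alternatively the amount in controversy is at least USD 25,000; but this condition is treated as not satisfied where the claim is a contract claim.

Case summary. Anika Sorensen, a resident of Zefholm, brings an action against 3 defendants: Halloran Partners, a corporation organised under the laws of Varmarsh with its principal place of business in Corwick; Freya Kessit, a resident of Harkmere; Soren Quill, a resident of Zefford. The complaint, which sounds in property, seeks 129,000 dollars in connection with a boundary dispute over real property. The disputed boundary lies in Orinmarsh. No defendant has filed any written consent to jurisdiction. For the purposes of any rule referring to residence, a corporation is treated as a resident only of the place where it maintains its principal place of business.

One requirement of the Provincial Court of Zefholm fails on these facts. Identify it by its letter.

The Provincial Court of Zefholm:
  (a) The claim is a property claim, not a contract claim, which satisfies one of the alternatives. Met.
  (b) The amount in controversy is $129,000, within the 135,500 dollars ceiling, so this disjunct is met. Satisfied.
  (c) The operative events occurred in Orinmarsh, not Zefholm. Condition not met.
  (d) The amount in controversy is $129,000, which meets the USD 25,000 floor, so one alternative holds. The carve-out does not apply: the claim is a property claim, not a contract claim. Met.
Only condition (c) fails.

(c)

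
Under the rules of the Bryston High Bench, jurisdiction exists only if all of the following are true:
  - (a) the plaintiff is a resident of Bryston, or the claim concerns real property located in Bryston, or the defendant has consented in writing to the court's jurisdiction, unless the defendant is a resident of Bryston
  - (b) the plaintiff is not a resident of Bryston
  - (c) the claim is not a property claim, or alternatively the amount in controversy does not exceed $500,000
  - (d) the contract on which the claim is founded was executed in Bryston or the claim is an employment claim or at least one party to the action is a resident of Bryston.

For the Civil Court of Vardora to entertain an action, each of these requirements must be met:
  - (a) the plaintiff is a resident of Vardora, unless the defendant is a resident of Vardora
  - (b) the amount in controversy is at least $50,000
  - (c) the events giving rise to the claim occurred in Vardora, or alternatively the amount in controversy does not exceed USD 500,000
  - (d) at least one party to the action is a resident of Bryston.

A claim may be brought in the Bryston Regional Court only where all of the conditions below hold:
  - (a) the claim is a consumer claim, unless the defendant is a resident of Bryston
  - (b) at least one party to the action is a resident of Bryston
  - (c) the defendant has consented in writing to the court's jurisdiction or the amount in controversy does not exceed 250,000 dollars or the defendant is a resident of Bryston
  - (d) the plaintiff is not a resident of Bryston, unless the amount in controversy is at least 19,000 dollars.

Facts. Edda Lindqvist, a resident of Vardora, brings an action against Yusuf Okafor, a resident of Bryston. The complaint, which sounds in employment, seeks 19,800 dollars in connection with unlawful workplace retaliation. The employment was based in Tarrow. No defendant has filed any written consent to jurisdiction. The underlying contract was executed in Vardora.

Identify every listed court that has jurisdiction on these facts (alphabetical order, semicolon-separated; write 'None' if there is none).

the Bryston High Bench; the Bryston Regional Court

The Bryston High Bench:
  (a) The plaintiff resides in Vardora, not Bryston; the claim does not concern real property; no such written consent has been filed — no alternative holds. The proviso rescues it, though: the defendant resides in Bryston. Condition met.
  (b) The plaintiff resides in Vardora, which is not Bryston. Met.
  (c) The claim is an employment claim, not a property claim — that alternative is enough. Satisfied.
  (d) The claim is an employment claim, which satisfies one of the alternatives. Condition met.
  → Jurisdiction lies.
The Civil Court of Vardora:
  (a) The plaintiff resides in Vardora. Met.
  (b) The amount in controversy is USD 19,800, below the 50,000 dollars floor. Fails.
  (c) The amount in controversy is 19,800 dollars, within the USD 500,000 ceiling, so one alternative holds. Satisfied.
  (d) Yusuf Okafor resides in Bryston. Satisfied.
  → No jurisdiction.
The Bryston Regional Court:
  (a) The claim is an employment claim, not a consumer claim. The proviso rescues it, though: the defendant resides in Bryston. Condition met.
  (b) Yusuf Okafor resides in Bryston. Condition met.
  (c) The amount in controversy is USD 19,800, within the USD 250,000 ceiling, so one alternative holds. Condition met.
  (d) The plaintiff resides in Vardora, which is not Bryston. Satisfied.
  → Jurisdiction lies.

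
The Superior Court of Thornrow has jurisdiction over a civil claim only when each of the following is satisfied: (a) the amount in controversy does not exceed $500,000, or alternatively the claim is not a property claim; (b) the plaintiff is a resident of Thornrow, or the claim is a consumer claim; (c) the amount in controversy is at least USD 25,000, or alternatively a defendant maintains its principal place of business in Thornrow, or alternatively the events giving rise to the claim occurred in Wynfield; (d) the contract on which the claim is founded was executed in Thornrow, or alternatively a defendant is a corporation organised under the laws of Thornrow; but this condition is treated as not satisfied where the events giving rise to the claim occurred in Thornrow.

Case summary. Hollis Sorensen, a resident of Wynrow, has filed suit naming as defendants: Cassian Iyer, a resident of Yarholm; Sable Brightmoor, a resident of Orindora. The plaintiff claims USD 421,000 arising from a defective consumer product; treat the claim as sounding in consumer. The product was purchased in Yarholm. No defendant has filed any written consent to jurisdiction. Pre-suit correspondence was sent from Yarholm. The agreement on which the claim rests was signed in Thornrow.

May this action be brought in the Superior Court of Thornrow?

Yes

The Superior Court of Thornrow:
  (a) The amount in controversy is USD 421,000, within the USD 500,000 ceiling, so this disjunct is met. Met.
  (b) The claim is a consumer claim, which satisfies one of the alternatives. Satisfied.
  (c) The amount in controversy is USD 421,000, which meets the USD 25,000 floor, so this disjunct is met. Satisfied.
  (d) The contract was executed in Thornrow, so this disjunct is met. And the carve-out is inapplicable — the operative events occurred in Yarholm, not Thornrow. Met.
  → Every requirement is satisfied — jurisdiction.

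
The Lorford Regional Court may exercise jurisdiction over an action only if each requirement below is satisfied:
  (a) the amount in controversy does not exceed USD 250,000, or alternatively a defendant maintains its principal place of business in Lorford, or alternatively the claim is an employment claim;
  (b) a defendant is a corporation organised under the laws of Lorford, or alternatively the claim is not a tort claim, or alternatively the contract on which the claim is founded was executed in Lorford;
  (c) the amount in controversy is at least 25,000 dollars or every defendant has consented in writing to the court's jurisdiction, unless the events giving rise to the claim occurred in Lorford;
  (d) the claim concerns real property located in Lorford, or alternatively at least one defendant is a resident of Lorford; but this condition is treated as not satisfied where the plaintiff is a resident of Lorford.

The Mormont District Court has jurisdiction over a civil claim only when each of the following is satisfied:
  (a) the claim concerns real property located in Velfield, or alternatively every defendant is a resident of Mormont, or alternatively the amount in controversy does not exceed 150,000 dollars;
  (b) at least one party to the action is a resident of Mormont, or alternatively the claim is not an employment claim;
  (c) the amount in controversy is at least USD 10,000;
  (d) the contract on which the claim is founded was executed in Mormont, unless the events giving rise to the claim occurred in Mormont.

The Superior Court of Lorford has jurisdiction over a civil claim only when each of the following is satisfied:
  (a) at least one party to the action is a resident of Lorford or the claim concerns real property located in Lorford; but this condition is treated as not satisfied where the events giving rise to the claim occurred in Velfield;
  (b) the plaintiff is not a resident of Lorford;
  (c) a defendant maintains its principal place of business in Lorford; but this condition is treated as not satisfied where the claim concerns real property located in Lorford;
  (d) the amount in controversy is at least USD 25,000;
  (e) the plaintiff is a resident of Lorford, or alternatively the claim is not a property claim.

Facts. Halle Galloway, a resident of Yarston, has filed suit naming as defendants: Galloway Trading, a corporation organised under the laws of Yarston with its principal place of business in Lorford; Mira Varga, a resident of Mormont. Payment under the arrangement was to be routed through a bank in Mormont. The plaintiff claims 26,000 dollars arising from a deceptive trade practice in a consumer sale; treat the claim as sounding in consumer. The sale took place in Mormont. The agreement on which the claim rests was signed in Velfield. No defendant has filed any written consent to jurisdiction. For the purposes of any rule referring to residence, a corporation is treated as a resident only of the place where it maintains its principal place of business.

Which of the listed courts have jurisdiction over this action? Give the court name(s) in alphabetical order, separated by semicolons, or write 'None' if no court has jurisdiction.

The Lorford Regional Court:
  (a) The amount in controversy is $26,000, within the 250,000 dollars ceiling, so this disjunct is met. Satisfied.
  (b) The claim is a consumer claim, not a tort claim, so this disjunct is met. Met.
  (c) The amount in controversy is 26,000 dollars, which meets the 25,000 dollars floor, so one alternative holds. Met.
  (d) Galloway Trading resides in Lorford, so one alternative holds. The carve-out does not apply: the plaintiff resides in Yarston, not Lorford. Satisfied.
  → Jurisdiction lies.
The Mormont District Court:
  (a) The amount in controversy is USD 26,000, within the 150,000 dollars ceiling, so this disjunct is met. Condition met.
  (b) Mira Varga resides in Mormont, so one alternative holds. Met.
  (c) The amount in controversy is USD 26,000, which meets the $10,000 floor. Met.
  (d) The contract was executed in Velfield, not Mormont. The proviso rescues it, though: the operative events occurred in Mormont. Met.
  → Jurisdiction lies.
The Superior Court of Lorford:
  (a) Galloway Trading resides in Lorford — that alternative is enough. The carve-out does not apply: the operative events occurred in Mormont, not Velfield. Met.
  (b) The plaintiff resides in Yarston, which is not Lorford. Satisfied.
  (c) Galloway Trading has its principal place of business in Lorford. And the carve-out is inapplicable — the claim does not concern real property. Satisfied.
  (d) The amount in controversy is 26,000 dollars, which meets the 25,000 dollars floor. Satisfied.
  (e) The claim is a consumer claim, not a property claim — that alternative is enough. Met.
  → Every requirement is satisfied — jurisdiction.

the Lorford Regional Court; the Mormont District Court; the Superior Court of Lorford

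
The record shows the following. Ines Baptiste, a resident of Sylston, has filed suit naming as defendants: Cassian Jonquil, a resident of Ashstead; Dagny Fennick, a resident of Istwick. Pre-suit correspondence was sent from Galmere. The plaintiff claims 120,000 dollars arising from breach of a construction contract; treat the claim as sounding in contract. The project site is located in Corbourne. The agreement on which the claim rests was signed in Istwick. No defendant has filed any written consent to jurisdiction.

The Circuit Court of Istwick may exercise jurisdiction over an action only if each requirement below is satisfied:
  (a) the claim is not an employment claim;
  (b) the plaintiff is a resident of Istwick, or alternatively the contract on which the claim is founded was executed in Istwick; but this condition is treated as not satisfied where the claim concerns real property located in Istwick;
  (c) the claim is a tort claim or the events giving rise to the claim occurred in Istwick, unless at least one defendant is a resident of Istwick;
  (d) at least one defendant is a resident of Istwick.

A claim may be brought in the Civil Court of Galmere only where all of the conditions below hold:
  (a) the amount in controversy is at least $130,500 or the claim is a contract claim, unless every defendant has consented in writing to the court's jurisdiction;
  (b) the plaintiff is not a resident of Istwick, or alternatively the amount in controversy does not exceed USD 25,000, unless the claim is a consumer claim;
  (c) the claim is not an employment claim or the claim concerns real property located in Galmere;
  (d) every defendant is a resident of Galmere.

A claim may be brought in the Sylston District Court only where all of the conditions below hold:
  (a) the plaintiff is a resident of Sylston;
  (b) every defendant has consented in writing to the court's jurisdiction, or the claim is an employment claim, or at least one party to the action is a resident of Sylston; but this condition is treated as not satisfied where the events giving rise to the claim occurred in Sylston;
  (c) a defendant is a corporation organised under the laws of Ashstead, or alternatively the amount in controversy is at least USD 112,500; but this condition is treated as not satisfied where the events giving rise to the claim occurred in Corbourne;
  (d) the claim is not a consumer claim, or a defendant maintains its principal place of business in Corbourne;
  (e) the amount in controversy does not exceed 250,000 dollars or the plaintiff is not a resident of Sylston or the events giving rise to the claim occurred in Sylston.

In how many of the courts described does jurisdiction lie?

1

The Circuit Court of Istwick:
  (a) The claim is a contract claim, not an employment claim. Met.
  (b) The contract was executed in Istwick, so one alternative holds. The exception is not triggered, since the claim does not concern real property. Met.
  (c) The claim is a contract claim, not a tort claim; the operative events occurred in Corbourne, not Istwick — no alternative holds. The proviso rescues it, though: Dagny Fennick resides in Istwick. Condition met.
  (d) Dagny Fennick resides in Istwick. Condition met.
  → Jurisdiction lies.
The Civil Court of Galmere:
  (a) The claim is a contract claim, which satisfies one of the alternatives. Satisfied.
  (b) The plaintiff resides in Sylston, which is not Istwick — that alternative is enough. Met.
  (c) The claim is a contract claim, not an employment claim, so one alternative holds. Satisfied.
  (d) The defendants reside as follows — Cassian Jonquil in Ashstead, Dagny Fennick in Istwick — not all in Galmere. Not met.
  → No jurisdiction.
The Sylston District Court:
  (a) The plaintiff resides in Sylston. Condition met.
  (b) Ines Baptiste resides in Sylston, which satisfies one of the alternatives. The carve-out does not apply: the operative events occurred in Corbourne, not Sylston. Satisfied.
  (c) The amount in controversy is 120,000 dollars, which meets the $112,500 floor, so this disjunct is met. But the carve-out bites: the operative events occurred in Corbourne. Not met.
  (d) The claim is a contract claim, not a consumer claim — that alternative is enough. Satisfied.
  (e) The amount in controversy is 120,000 dollars, within the 250,000 dollars ceiling, which satisfies one of the alternatives. Satisfied.
  → At least one condition fails; no jurisdiction.
Courts with jurisdiction: the Circuit Court of Istwick — 1 in total.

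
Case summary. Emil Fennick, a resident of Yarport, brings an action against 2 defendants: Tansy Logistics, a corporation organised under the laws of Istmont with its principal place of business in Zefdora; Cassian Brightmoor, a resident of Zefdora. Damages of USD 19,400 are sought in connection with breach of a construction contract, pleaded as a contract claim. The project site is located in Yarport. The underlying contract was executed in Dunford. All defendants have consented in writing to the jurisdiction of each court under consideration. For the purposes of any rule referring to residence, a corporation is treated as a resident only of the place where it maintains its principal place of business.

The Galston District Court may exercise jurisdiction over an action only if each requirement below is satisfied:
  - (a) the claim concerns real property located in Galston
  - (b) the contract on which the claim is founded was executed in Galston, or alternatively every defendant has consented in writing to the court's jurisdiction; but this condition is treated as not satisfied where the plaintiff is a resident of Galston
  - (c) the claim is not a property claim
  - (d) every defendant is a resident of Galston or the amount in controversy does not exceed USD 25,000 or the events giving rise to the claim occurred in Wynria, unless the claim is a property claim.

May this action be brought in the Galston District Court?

The Galston District Court:
  (a) The claim does not concern real property. Condition not met.
  (b) Every defendant has filed written consent, so one alternative holds. And the carve-out is inapplicable — the plaintiff resides in Yarport, not Galston. Met.
  (c) The claim is a contract claim, not a property claim. Condition met.
  (d) The amount in controversy is $19,400, within the $25,000 ceiling, so one alternative holds. Met.
  → Not every requirement is met — no jurisdiction.

No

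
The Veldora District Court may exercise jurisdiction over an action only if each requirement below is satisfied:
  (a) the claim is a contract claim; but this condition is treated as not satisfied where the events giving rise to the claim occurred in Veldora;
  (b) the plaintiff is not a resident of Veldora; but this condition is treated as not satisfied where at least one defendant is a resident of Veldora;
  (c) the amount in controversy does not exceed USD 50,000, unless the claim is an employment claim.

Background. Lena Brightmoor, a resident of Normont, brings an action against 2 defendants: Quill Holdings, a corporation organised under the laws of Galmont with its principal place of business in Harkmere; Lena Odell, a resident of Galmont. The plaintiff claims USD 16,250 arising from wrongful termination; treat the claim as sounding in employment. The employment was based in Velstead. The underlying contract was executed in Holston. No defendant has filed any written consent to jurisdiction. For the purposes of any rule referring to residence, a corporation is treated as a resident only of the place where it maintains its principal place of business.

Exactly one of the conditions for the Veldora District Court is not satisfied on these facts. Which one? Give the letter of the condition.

The Veldora District Court:
  (a) The claim is an employment claim, not a contract claim. Fails.
  (b) The plaintiff resides in Normont, which is not Veldora. The carve-out does not apply: no defendant resides in Veldora (they reside in Harkmere, Galmont). Met.
  (c) The amount in controversy is 16,250 dollars, within the $50,000 ceiling. Satisfied.
Only condition (a) fails.

(a)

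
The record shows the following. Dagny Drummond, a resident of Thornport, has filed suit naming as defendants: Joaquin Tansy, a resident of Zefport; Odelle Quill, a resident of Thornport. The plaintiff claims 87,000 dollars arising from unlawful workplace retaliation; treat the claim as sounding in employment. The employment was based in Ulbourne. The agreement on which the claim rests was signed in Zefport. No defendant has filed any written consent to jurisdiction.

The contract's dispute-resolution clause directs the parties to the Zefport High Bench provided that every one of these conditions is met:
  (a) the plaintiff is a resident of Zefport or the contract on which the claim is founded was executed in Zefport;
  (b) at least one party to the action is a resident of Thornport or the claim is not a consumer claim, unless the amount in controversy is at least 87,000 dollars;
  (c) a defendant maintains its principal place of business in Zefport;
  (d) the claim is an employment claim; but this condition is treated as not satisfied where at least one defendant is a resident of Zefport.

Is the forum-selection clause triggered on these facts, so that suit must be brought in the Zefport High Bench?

The Zefport High Bench:
  (a) The contract was executed in Zefport, which satisfies one of the alternatives. Met.
  (b) Dagny Drummond resides in Thornport, so one alternative holds. Satisfied.
  (c) No defendant is a corporation. Condition not met.
  (d) The claim is an employment claim. But the carve-out bites: Joaquin Tansy resides in Zefport. Fails.
  → The clause does not apply.

No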